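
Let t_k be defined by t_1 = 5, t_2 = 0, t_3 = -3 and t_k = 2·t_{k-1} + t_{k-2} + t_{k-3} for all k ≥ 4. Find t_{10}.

Iterate the recurrence:
t_4 = -1; t_5 = -5; t_6 = -14; t_7 = -34; t_8 = -87; t_9 = -222; t_{10} = -565.

-565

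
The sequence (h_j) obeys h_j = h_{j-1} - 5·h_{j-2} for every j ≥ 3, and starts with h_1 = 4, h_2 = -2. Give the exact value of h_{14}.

Compute successive terms:
h_3 = -22;  h_4 = -12;  h_5 = 98;  …;  h_{11} = 3458;  h_{12} = -27282;  h_{13} = -44572;  h_{14} = 91838.

91838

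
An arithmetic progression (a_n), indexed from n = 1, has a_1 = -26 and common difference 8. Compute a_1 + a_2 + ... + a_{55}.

a_n = -26 + (n - 1)·8.
a_{55} = 406; S = 55·(-26 + 406)/2 = 10450.

10450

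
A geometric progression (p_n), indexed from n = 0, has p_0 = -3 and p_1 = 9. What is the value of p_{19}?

3486784401

Common ratio r = -3.
p_n = (-3)·(-3)^(n-0).
p_{19} = (-3)·(-3)^19 = 3486784401.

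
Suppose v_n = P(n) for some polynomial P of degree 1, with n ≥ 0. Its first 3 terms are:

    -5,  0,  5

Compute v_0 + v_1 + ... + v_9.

1st diffs: 5, 5 (constant).
So v_n = 5n - 5.
Continuing: …, 10, 15, 20, 25, …, v_9 = 40.
Summing n = 0..9 (10 terms) gives 175.

175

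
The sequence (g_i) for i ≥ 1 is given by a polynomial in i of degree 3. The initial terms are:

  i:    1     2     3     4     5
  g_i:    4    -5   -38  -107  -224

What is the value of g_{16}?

1st diffs: -9, -33, -69, -117.
2nd diffs: -24, -36, -48.
3rd diffs: -12, -12 (constant).
Newton forward-difference form: g_i = 4 + (-9)·C(i-1,1) + (-24)·C(i-1,2) + (-12)·C(i-1,3).
At i = 16: i-1 = 15, so g_{16} = 4 - 135 - 2520 - 5460 = -8111.

-8111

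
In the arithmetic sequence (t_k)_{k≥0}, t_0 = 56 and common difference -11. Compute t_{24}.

-208

t_k = 56 + (k - 0)·(-11).
t_{24} = 56 + 24·(-11) = -208.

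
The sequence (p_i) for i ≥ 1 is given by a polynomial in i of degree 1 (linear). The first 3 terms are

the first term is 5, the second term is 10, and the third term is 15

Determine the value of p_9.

1st diffs: 5, 5 (constant).
So p_i = 5i.
Evaluating at i = 9 gives p_9 = 45.

45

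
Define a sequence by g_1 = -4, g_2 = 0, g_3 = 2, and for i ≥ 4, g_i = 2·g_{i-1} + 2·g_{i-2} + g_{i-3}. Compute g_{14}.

41120

Compute successive terms:
g_4 = 0;  g_5 = 4;  g_6 = 10;  …;  g_{11} = 1812;  g_{12} = 5130;  g_{13} = 14524;  g_{14} = 41120.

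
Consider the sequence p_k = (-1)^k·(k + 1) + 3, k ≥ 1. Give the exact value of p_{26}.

(-1)^26 = 1; k + 1 at k=26 is 27; so p_{26} = 30.

30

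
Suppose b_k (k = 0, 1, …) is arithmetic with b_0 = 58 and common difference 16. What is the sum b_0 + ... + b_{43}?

17688

b_k = 58 + (k - 0)·16.
b_{43} = 746; S = 44·(58 + 746)/2 = 17688.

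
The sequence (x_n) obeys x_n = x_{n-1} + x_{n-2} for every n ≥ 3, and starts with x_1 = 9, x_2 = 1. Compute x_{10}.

Step forward from the initial values:
x_3 = 10  x_4 = 11  x_5 = 21  x_6 = 32  x_7 = 53  x_8 = 85  x_9 = 138  x_{10} = 223.

223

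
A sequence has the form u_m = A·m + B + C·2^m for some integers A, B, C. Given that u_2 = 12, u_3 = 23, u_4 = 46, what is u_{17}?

At m = 2, 3, 4: 2A + B + 4C = 12; 3A + B + 8C = 23; 4A + B + 16C = 46.
Subtracting the first from the second: A + 4C = 11.
Subtracting the second from the third: A + 8C = 23.
Solving: C = 3, A = -1, then B = 2.
Therefore u_{17} = -17 + 2 + 3·131072 = 393201.

393201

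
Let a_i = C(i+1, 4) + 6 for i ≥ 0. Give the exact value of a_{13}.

1007

C(14, 4) = 1001, so a_{13} = 1007.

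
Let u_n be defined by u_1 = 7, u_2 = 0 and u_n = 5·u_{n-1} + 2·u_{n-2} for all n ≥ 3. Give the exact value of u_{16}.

Iterate the recurrence:
u_3 = 14;  u_4 = 70;  u_5 = 378;  …;  u_{13} = 262190698;  u_{14} = 1408562190;  u_{15} = 7567192346;  u_{16} = 40653086110.

40653086110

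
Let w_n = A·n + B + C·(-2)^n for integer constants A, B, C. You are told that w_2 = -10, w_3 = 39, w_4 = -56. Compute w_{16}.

-262124

The three given values yield: 2A + B + 4C = -10; 3A + B - 8C = 39; 4A + B + 16C = -56.
Subtracting the first from the second: A - 12C = 49.
Subtracting the second from the third: A + 24C = -95.
Solving: C = -4, A = 1, then B = 4.
So w_n = 1·n + 4 + (-4)·(-2)^n; at n=16 this is -262124.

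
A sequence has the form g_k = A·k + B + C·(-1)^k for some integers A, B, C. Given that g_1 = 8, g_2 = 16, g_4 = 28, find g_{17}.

104

Plug in k = 1, 2, 4: A + B - C = 8; 2A + B + C = 16; 4A + B + C = 28.
Subtracting the first from the second: A + 2C = 8.
Subtracting the second from the third: 2A = 12.
Solving: C = 1, A = 6, then B = 3.
So g_k = 6·k + 3 + 1·(-1)^k; at k=17 this is 104.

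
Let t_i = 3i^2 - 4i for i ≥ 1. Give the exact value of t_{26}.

1924

t_{26} = 3·26^2 - 4·26 = 1924.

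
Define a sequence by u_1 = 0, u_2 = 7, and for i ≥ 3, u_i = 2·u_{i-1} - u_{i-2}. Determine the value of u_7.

Applying the relation repeatedly:
u_3 = 14; u_4 = 21; u_5 = 28; u_6 = 35; u_7 = 42.
(Characteristic roots are 1 and 1.)

42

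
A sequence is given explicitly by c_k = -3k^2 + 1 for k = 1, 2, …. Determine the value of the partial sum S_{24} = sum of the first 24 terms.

Over k = 1..24: Σk = 300, Σk² = 4900.
Total = (-3)·4900 + (1)·24 = -14676.

-14676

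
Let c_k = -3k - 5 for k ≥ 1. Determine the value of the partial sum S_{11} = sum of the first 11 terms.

Over k = 1..11: Σk = 66.
Total = (-3)·66 + (-5)·11 = -253.

-253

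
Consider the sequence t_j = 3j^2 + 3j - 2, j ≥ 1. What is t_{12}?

466

t_{12} = 3·12^2 + 3·12 - 2 = 466.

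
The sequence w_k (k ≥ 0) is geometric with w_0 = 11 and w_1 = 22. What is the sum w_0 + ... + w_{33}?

188978561013

Common ratio r = 2.
w_k = 11·2^(k-0).
S = 11·(2^34 - 1)/(2 - 1) = 11·(17179869184 - 1)/(1) = 188978561013.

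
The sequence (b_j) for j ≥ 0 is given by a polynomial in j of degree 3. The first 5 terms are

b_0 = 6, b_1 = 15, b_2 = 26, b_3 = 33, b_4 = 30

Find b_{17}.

-3649

1st diffs: 9, 11, 7, -3.
2nd diffs: 2, -4, -10.
3rd diffs: -6, -6 (constant).
Newton forward-difference form: b_j = 6 + 9·C(j,1) + 2·C(j,2) + (-6)·C(j,3).
At j = 17: j = 17, so b_{17} = 6 + 153 + 272 - 4080 = -3649.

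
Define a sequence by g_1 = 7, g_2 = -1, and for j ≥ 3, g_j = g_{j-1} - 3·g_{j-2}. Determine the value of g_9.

Compute successive terms:
g_3 = -22;  g_4 = -19;  g_5 = 47;  g_6 = 104;  g_7 = -37;  g_8 = -349;  g_9 = -238.

-238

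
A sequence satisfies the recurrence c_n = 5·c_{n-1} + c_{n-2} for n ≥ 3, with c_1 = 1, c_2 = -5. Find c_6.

-3370

Iterate the recurrence:
c_3 = -24;  c_4 = -125;  c_5 = -649;  c_6 = -3370.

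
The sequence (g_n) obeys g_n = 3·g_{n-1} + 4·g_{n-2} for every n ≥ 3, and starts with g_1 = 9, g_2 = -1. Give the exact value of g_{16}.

1717986911

Iterate the recurrence:
g_3 = 33, g_4 = 95, g_5 = 417, …, g_{13} = 26843553, g_{14} = 107374175, g_{15} = 429496737, g_{16} = 1717986911.
(Characteristic roots are 4 and -1.)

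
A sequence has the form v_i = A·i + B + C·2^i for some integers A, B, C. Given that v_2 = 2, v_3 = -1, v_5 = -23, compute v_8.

-244

At i = 2, 3, 5: 2A + B + 4C = 2; 3A + B + 8C = -1; 5A + B + 32C = -23.
Subtracting the first from the second: A + 4C = -3.
Subtracting the second from the third: 2A + 24C = -22.
Solving: C = -1, A = 1, then B = 4.
Therefore v_8 = 8 + 4 + (-1)·256 = -244.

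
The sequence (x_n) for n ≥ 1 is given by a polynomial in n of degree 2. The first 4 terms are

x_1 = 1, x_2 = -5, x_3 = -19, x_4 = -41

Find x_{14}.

-701

1st diffs: -6, -14, -22.
2nd diffs: -8, -8 (constant).
Newton forward-difference form: x_n = 1 + (-6)·C(n-1,1) + (-8)·C(n-1,2).
At n = 14: n-1 = 13, so x_{14} = 1 - 78 - 624 = -701.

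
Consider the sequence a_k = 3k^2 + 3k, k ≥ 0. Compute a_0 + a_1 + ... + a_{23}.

Over k = 0..23: Σk = 276, Σk² = 4324.
Total = (3)·4324 + (3)·276 = 13800.

13800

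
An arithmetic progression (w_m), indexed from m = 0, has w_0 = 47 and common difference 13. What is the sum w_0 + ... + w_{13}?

1841

w_m = 47 + (m - 0)·13.
w_{13} = 216; S = 14·(47 + 216)/2 = 1841.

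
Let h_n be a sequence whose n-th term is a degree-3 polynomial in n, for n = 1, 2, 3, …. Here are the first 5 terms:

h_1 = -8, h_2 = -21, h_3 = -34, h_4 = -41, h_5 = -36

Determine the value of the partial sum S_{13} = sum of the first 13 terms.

1st diffs: -13, -13, -7, 5.
2nd diffs: 0, 6, 12.
3rd diffs: 6, 6 (constant).
Newton forward-difference form: h_n = -8 + (-13)·C(n-1,1) + 6·C(n-1,3).
Continuing: …, -13, 34, 111, 224, …, h_{13} = 1156.
Summing n = 1..13 (13 terms) gives 3172.

3172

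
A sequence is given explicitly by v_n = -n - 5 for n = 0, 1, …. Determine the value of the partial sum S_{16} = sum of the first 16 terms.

Over n = 0..15: Σn = 120.
Total = (-1)·120 + (-5)·16 = -200.

-200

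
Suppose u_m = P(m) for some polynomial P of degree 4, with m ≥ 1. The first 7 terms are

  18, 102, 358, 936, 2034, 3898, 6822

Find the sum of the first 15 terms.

436244

1st diffs: 84, 256, 578, 1098, 1864, 2924.
2nd diffs: 172, 322, 520, 766, 1060.
3rd diffs: 150, 198, 246, 294.
4th diffs: 48, 48, 48 (constant).
Newton forward-difference form: u_m = 18 + 84·C(m-1,1) + 172·C(m-1,2) + 150·C(m-1,3) + 48·C(m-1,4).
Continuing: …, 11148, 17266, 25614, 36678, …, u_{15} = 119494.
Summing m = 1..15 (15 terms) gives 436244.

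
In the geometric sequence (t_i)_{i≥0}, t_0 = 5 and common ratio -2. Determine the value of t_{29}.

-2684354560

t_i = 5·(-2)^(i-0).
t_{29} = 5·(-2)^29 = -2684354560.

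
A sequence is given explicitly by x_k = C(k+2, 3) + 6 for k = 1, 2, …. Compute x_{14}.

C(16, 3) = 560, so x_{14} = 566.

566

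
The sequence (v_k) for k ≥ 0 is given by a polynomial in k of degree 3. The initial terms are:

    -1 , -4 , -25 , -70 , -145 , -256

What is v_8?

-865

1st diffs: -3, -21, -45, -75, -111.
2nd diffs: -18, -24, -30, -36.
3rd diffs: -6, -6, -6 (constant).
So v_k = -k^3 - 6k^2 + 4k - 1.
Evaluating at k = 8 gives v_8 = -865.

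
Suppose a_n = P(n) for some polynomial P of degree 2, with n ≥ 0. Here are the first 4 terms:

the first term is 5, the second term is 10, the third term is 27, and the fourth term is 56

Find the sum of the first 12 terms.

3030

1st diffs: 5, 17, 29.
2nd diffs: 12, 12 (constant).
Newton forward-difference form: a_n = 5 + 5·C(n,1) + 12·C(n,2).
Continuing: …, 97, 150, 215, 292, …, a_{11} = 720.
Summing n = 0..11 (12 terms) gives 3030.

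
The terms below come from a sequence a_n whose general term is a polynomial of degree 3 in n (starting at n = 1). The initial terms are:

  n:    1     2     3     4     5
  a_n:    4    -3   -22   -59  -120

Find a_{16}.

-4091

1st diffs: -7, -19, -37, -61.
2nd diffs: -12, -18, -24.
3rd diffs: -6, -6 (constant).
So a_n = -n^3 + 5.
Evaluating at n = 16 gives a_{16} = -4091.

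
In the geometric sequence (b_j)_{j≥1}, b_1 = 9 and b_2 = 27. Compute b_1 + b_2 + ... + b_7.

9837

Common ratio r = 3.
b_j = 9·3^(j-1).
S = 9·(3^7 - 1)/(3 - 1) = 9·(2187 - 1)/(2) = 9837.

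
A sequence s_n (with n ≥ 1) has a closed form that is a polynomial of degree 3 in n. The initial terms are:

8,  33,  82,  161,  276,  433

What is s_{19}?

1st diffs: 25, 49, 79, 115, 157.
2nd diffs: 24, 30, 36, 42.
3rd diffs: 6, 6, 6 (constant).
Newton forward-difference form: s_n = 8 + 25·C(n-1,1) + 24·C(n-1,2) + 6·C(n-1,3).
At n = 19: n-1 = 18, so s_{19} = 8 + 450 + 3672 + 4896 = 9026.

9026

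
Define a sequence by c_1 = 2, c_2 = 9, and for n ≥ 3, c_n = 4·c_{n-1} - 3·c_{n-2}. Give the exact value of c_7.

2550

Compute successive terms:
c_3 = 30, c_4 = 93, c_5 = 282, c_6 = 849, c_7 = 2550.
(Characteristic roots are 3 and 1.)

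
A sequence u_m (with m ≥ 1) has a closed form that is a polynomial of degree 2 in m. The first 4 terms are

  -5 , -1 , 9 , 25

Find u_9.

1st diffs: 4, 10, 16.
2nd diffs: 6, 6 (constant).
So u_m = 3m^2 - 5m - 3.
Evaluating at m = 9 gives u_9 = 195.

195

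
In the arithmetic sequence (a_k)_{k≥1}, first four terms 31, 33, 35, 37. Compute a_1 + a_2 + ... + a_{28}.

Common difference d = 2.
a_k = 31 + (k - 1)·2.
a_{28} = 85; S = 28·(31 + 85)/2 = 1624.

1624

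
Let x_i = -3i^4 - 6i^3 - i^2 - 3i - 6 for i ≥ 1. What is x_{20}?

x_{20} = -3·20^4 - 6·20^3 - 1·20^2 - 3·20 - 6 = -528466.

-528466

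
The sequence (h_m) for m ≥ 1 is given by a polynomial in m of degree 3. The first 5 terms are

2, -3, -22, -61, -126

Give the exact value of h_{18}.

1st diffs: -5, -19, -39, -65.
2nd diffs: -14, -20, -26.
3rd diffs: -6, -6 (constant).
Newton forward-difference form: h_m = 2 + (-5)·C(m-1,1) + (-14)·C(m-1,2) + (-6)·C(m-1,3).
At m = 18: m-1 = 17, so h_{18} = 2 - 85 - 1904 - 4080 = -6067.

-6067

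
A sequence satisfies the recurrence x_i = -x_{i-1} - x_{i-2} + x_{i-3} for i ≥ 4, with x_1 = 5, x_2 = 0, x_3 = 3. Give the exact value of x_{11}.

-25

Iterate the recurrence:
x_4 = 2; x_5 = -5; x_6 = 6; x_7 = 1; x_8 = -12; x_9 = 17; x_{10} = -4; x_{11} = -25.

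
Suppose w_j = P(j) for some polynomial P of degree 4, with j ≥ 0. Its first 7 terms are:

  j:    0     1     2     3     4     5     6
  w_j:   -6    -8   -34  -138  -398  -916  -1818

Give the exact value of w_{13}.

-34508

1st diffs: -2, -26, -104, -260, -518, -902.
2nd diffs: -24, -78, -156, -258, -384.
3rd diffs: -54, -78, -102, -126.
4th diffs: -24, -24, -24 (constant).
Newton forward-difference form: w_j = -6 + (-2)·C(j,1) + (-24)·C(j,2) + (-54)·C(j,3) + (-24)·C(j,4).
At j = 13: j = 13, so w_{13} = -6 - 26 - 1872 - 15444 - 17160 = -34508.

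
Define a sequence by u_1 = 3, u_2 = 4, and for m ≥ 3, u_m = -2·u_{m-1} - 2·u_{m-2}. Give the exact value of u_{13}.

Applying the relation repeatedly:
u_3 = -14;  u_4 = 20;  u_5 = -12;  …;  u_{10} = 64;  u_{11} = -224;  u_{12} = 320;  u_{13} = -192.

-192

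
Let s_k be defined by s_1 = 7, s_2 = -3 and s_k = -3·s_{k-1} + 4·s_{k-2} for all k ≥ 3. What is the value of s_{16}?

s_3 = 37;  s_4 = -123;  s_5 = 517;  …;  s_{13} = 33554437;  s_{14} = -134217723;  s_{15} = 536870917;  s_{16} = -2147483643.
(Characteristic roots are 1 and -4.)

-2147483643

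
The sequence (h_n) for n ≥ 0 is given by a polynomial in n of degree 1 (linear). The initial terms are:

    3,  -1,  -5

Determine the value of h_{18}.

-69

1st diffs: -4, -4 (constant).
So h_n = -4n + 3.
Evaluating at n = 18 gives h_{18} = -69.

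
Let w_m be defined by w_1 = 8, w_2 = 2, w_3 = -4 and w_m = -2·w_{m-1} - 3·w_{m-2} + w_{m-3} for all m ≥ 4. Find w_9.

-70

Applying the relation repeatedly:
w_4 = 10;  w_5 = -6;  w_6 = -22;  w_7 = 72;  w_8 = -84;  w_9 = -70.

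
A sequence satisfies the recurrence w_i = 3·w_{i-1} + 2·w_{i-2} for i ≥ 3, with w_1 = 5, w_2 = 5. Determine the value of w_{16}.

356363365

Iterate the recurrence:
w_3 = 25, w_4 = 85, w_5 = 305, …, w_{13} = 7888145, w_{14} = 28094045, w_{15} = 100058425, w_{16} = 356363365.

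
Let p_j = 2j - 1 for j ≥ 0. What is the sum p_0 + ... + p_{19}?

360

Over j = 0..19: Σj = 190.
Total = (2)·190 + (-1)·20 = 360.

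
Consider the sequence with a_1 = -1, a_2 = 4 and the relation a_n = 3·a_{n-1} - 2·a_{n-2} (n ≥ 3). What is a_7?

Applying the relation repeatedly:
a_3 = 14; a_4 = 34; a_5 = 74; a_6 = 154; a_7 = 314.
(Characteristic roots are 2 and 1.)

314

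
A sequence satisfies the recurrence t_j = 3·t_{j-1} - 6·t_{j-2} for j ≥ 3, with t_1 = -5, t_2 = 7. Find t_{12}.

-2673

t_3 = 51, t_4 = 111, t_5 = 27, t_6 = -585, t_7 = -1917, t_8 = -2241, t_9 = 4779, t_{10} = 27783, t_{11} = 54675, t_{12} = -2673.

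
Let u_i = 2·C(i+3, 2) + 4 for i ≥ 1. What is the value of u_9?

136

C(12, 2) = 66, so u_9 = 136.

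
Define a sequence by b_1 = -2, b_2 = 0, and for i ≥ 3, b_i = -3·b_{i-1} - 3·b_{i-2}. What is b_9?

-162

Step forward from the initial values:
b_3 = 6;  b_4 = -18;  b_5 = 36;  b_6 = -54;  b_7 = 54;  b_8 = 0;  b_9 = -162.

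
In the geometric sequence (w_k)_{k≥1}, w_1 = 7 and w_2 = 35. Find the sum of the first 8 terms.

Common ratio r = 5.
w_k = 7·5^(k-1).
S = 7·(5^8 - 1)/(5 - 1) = 7·(390625 - 1)/(4) = 683592.

683592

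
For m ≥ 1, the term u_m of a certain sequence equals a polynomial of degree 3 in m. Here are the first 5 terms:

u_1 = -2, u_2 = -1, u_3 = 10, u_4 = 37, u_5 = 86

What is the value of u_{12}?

1st diffs: 1, 11, 27, 49.
2nd diffs: 10, 16, 22.
3rd diffs: 6, 6 (constant).
Newton forward-difference form: u_m = -2 + 1·C(m-1,1) + 10·C(m-1,2) + 6·C(m-1,3).
At m = 12: m-1 = 11, so u_{12} = -2 + 11 + 550 + 990 = 1549.

1549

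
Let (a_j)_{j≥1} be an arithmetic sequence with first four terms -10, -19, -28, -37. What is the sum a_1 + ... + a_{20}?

-1910

Common difference d = -9.
a_j = -10 + (j - 1)·(-9).
a_{20} = -181; S = 20·(-10 + (-181))/2 = -1910.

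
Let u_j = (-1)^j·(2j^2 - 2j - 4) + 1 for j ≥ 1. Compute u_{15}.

(-1)^15 = -1; 2j^2 - 2j - 4 at j=15 is 416; so u_{15} = -415.

-415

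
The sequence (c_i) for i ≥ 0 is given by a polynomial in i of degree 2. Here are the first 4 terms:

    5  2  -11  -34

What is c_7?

-226

1st diffs: -3, -13, -23.
2nd diffs: -10, -10 (constant).
Newton forward-difference form: c_i = 5 + (-3)·C(i,1) + (-10)·C(i,2).
At i = 7: i = 7, so c_7 = 5 - 21 - 210 = -226.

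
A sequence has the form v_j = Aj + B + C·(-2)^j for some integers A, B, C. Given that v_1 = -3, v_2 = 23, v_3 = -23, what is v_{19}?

-2097111

The three given values yield: A + B - 2C = -3; 2A + B + 4C = 23; 3A + B - 8C = -23.
Subtracting the first from the second: A + 6C = 26.
Subtracting the second from the third: A - 12C = -46.
Solving: C = 4, A = 2, then B = 3.
Hence v_{19} = 2·19 + 3 + 4·(-524288) = -2097111.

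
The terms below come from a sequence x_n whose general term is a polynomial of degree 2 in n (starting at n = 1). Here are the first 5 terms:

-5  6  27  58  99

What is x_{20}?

1st diffs: 11, 21, 31, 41.
2nd diffs: 10, 10, 10 (constant).
So x_n = 5n^2 - 4n - 6.
Evaluating at n = 20 gives x_{20} = 1914.

1914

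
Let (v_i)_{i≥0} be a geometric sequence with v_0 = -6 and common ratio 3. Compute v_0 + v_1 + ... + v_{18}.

-3486784398

v_i = (-6)·3^(i-0).
S = (-6)·(3^19 - 1)/(3 - 1) = (-6)·(1162261467 - 1)/(2) = -3486784398.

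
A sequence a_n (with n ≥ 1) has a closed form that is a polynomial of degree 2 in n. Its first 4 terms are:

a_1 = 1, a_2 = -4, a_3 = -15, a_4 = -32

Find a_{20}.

1st diffs: -5, -11, -17.
2nd diffs: -6, -6 (constant).
Newton forward-difference form: a_n = 1 + (-5)·C(n-1,1) + (-6)·C(n-1,2).
At n = 20: n-1 = 19, so a_{20} = 1 - 95 - 1026 = -1120.

-1120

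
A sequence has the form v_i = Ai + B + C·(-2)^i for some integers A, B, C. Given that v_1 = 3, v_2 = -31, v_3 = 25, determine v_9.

2521

At i = 1, 2, 3: A + B - 2C = 3; 2A + B + 4C = -31; 3A + B - 8C = 25.
Subtracting the first from the second: A + 6C = -34.
Subtracting the second from the third: A - 12C = 56.
Solving: C = -5, A = -4, then B = -3.
Hence v_9 = -4·9 + (-3) + (-5)·(-512) = 2521.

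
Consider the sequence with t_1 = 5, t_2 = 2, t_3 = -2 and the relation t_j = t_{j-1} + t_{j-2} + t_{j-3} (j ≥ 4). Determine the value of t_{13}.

Applying the relation repeatedly:
t_4 = 5  t_5 = 5  t_6 = 8  t_7 = 18  t_8 = 31  t_9 = 57  t_{10} = 106  t_{11} = 194  t_{12} = 357  t_{13} = 657.

657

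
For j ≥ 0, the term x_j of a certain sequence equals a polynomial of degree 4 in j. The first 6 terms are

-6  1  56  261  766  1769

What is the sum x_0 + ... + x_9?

39531

1st diffs: 7, 55, 205, 505, 1003.
2nd diffs: 48, 150, 300, 498.
3rd diffs: 102, 150, 198.
4th diffs: 48, 48 (constant).
Newton forward-difference form: x_j = -6 + 7·C(j,1) + 48·C(j,2) + 102·C(j,3) + 48·C(j,4).
Continuing: 3516, 6301, 10466, 16401.
Summing j = 0..9 (10 terms) gives 39531.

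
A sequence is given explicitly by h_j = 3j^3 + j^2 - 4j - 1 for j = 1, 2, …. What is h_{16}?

h_{16} = 3·16^3 + 1·16^2 - 4·16 - 1 = 12479.

12479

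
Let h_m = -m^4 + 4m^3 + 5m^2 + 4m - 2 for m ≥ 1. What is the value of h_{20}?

h_{20} = -1·20^4 + 4·20^3 + 5·20^2 + 4·20 - 2 = -125922.

-125922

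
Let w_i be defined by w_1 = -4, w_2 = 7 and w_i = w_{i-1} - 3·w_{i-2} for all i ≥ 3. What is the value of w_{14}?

w_3 = 19  w_4 = -2  w_5 = -59  …  w_{11} = -671  w_{12} = 2143  w_{13} = 4156  w_{14} = -2273.

-2273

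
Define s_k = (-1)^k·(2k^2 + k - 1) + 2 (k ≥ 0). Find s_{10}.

211

(-1)^10 = 1; 2k^2 + k - 1 at k=10 is 209; so s_{10} = 211.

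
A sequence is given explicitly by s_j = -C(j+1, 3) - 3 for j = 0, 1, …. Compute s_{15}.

C(16, 3) = 560, so s_{15} = -563.

-563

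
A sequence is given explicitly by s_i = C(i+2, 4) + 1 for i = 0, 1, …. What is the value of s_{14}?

C(16, 4) = 1820, so s_{14} = 1821.

1821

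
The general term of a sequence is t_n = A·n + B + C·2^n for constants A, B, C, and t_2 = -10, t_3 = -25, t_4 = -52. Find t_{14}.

-49186

Plug in n = 2, 3, 4: 2A + B + 4C = -10; 3A + B + 8C = -25; 4A + B + 16C = -52.
Subtracting the first from the second: A + 4C = -15.
Subtracting the second from the third: A + 8C = -27.
Solving: C = -3, A = -3, then B = 8.
So t_n = -3·n + 8 + (-3)·2^n; at n=14 this is -49186.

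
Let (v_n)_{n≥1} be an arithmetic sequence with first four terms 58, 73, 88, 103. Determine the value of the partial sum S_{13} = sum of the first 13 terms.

Common difference d = 15.
v_n = 58 + (n - 1)·15.
v_{13} = 238; S = 13·(58 + 238)/2 = 1924.

1924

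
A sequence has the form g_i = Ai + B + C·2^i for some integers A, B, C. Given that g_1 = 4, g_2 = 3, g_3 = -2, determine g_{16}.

At i = 1, 2, 3: A + B + 2C = 4; 2A + B + 4C = 3; 3A + B + 8C = -2.
Subtracting the first from the second: A + 2C = -1.
Subtracting the second from the third: A + 4C = -5.
Solving: C = -2, A = 3, then B = 5.
Hence g_{16} = 3·16 + 5 + (-2)·65536 = -131019.

-131019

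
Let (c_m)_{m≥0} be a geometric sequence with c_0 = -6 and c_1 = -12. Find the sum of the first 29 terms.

-3221225466

Common ratio r = 2.
c_m = (-6)·2^(m-0).
S = (-6)·(2^29 - 1)/(2 - 1) = (-6)·(536870912 - 1)/(1) = -3221225466.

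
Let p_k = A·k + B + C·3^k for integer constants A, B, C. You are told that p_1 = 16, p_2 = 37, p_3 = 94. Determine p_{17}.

The three given values yield: A + B + 3C = 16; 2A + B + 9C = 37; 3A + B + 27C = 94.
Subtracting the first from the second: A + 6C = 21.
Subtracting the second from the third: A + 18C = 57.
Solving: C = 3, A = 3, then B = 4.
Therefore p_{17} = 51 + 4 + 3·129140163 = 387420544.

387420544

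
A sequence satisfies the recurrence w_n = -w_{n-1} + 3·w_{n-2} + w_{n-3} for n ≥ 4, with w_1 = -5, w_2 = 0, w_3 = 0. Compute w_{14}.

w_4 = -5, w_5 = 5, w_6 = -20, …, w_{11} = 760, w_{12} = -1745, w_{13} = 3645, w_{14} = -8120.

-8120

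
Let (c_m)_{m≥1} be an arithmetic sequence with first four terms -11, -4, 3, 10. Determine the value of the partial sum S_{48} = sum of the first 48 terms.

Common difference d = 7.
c_m = -11 + (m - 1)·7.
c_{48} = 318; S = 48·(-11 + 318)/2 = 7368.

7368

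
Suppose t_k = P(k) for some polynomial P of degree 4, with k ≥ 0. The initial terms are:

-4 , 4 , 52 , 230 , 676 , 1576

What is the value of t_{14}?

1st diffs: 8, 48, 178, 446, 900.
2nd diffs: 40, 130, 268, 454.
3rd diffs: 90, 138, 186.
4th diffs: 48, 48 (constant).
So t_k = 2k^4 + 3k^3 - 3k^2 + 6k - 4.
Evaluating at k = 14 gives t_{14} = 84556.

84556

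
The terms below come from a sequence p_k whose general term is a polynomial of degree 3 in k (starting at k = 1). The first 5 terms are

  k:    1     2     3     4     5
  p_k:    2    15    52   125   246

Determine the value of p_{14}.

1st diffs: 13, 37, 73, 121.
2nd diffs: 24, 36, 48.
3rd diffs: 12, 12 (constant).
Newton forward-difference form: p_k = 2 + 13·C(k-1,1) + 24·C(k-1,2) + 12·C(k-1,3).
At k = 14: k-1 = 13, so p_{14} = 2 + 169 + 1872 + 3432 = 5475.

5475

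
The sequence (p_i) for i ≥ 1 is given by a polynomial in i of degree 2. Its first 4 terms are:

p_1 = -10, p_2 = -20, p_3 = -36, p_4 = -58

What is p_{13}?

-526

1st diffs: -10, -16, -22.
2nd diffs: -6, -6 (constant).
Newton forward-difference form: p_i = -10 + (-10)·C(i-1,1) + (-6)·C(i-1,2).
At i = 13: i-1 = 12, so p_{13} = -10 - 120 - 396 = -526.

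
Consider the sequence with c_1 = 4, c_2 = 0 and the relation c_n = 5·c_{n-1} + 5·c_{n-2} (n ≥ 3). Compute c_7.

20500

Iterate the recurrence:
c_3 = 20, c_4 = 100, c_5 = 600, c_6 = 3500, c_7 = 20500.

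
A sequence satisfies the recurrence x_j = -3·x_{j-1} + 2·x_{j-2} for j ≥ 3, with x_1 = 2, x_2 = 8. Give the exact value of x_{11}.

x_3 = -20  x_4 = 76  x_5 = -268  x_6 = 956  x_7 = -3404  x_8 = 12124  x_9 = -43180  x_{10} = 153788  x_{11} = -547724.

-547724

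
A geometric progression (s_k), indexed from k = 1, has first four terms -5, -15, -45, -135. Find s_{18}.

Common ratio r = 3.
s_k = (-5)·3^(k-1).
s_{18} = (-5)·3^17 = -645700815.

-645700815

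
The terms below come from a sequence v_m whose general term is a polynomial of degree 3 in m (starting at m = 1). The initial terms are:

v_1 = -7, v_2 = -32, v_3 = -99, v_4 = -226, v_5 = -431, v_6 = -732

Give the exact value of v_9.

-2391

1st diffs: -25, -67, -127, -205, -301.
2nd diffs: -42, -60, -78, -96.
3rd diffs: -18, -18, -18 (constant).
Newton forward-difference form: v_m = -7 + (-25)·C(m-1,1) + (-42)·C(m-1,2) + (-18)·C(m-1,3).
At m = 9: m-1 = 8, so v_9 = -7 - 200 - 1176 - 1008 = -2391.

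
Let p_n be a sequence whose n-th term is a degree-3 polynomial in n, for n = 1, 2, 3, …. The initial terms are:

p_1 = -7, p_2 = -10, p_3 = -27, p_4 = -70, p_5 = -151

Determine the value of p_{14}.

1st diffs: -3, -17, -43, -81.
2nd diffs: -14, -26, -38.
3rd diffs: -12, -12 (constant).
Newton forward-difference form: p_n = -7 + (-3)·C(n-1,1) + (-14)·C(n-1,2) + (-12)·C(n-1,3).
At n = 14: n-1 = 13, so p_{14} = -7 - 39 - 1092 - 3432 = -4570.

-4570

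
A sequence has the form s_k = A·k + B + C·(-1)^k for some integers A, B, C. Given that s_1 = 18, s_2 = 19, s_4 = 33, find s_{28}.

Write the equations: A + B - C = 18; 2A + B + C = 19; 4A + B + C = 33.
Subtracting the first from the second: A + 2C = 1.
Subtracting the second from the third: 2A = 14.
Solving: C = -3, A = 7, then B = 8.
Therefore s_{28} = 196 + 8 + (-3)·1 = 201.

201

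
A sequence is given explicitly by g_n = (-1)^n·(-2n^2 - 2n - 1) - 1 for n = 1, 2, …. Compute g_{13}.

364

(-1)^13 = -1; -2n^2 - 2n - 1 at n=13 is -365; so g_{13} = 364.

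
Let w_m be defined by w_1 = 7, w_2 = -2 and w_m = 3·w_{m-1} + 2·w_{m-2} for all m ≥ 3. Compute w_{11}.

153788

Iterate the recurrence:
w_3 = 8, w_4 = 20, w_5 = 76, w_6 = 268, w_7 = 956, w_8 = 3404, w_9 = 12124, w_{10} = 43180, w_{11} = 153788.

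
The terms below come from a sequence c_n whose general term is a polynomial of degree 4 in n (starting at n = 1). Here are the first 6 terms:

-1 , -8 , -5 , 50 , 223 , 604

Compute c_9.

1st diffs: -7, 3, 55, 173, 381.
2nd diffs: 10, 52, 118, 208.
3rd diffs: 42, 66, 90.
4th diffs: 24, 24 (constant).
Newton forward-difference form: c_n = -1 + (-7)·C(n-1,1) + 10·C(n-1,2) + 42·C(n-1,3) + 24·C(n-1,4).
At n = 9: n-1 = 8, so c_9 = -1 - 56 + 280 + 2352 + 1680 = 4255.

4255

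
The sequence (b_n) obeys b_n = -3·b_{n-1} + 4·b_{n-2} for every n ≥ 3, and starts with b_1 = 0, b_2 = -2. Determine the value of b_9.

Compute successive terms:
b_3 = 6; b_4 = -26; b_5 = 102; b_6 = -410; b_7 = 1638; b_8 = -6554; b_9 = 26214.
(Characteristic roots are 1 and -4.)

26214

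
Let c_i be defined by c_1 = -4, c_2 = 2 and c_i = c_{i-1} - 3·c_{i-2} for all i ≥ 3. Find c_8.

c_3 = 14;  c_4 = 8;  c_5 = -34;  c_6 = -58;  c_7 = 44;  c_8 = 218.

218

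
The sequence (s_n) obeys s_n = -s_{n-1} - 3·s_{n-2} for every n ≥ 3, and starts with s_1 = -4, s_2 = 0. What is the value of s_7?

Step forward from the initial values:
s_3 = 12  s_4 = -12  s_5 = -24  s_6 = 60  s_7 = 12.

12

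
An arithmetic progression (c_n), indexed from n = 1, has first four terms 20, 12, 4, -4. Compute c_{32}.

-228

Common difference d = -8.
c_n = 20 + (n - 1)·(-8).
c_{32} = 20 + 31·(-8) = -228.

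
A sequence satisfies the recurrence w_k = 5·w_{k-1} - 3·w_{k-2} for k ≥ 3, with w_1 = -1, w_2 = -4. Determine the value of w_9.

-107621

Applying the relation repeatedly:
w_3 = -17, w_4 = -73, w_5 = -314, w_6 = -1351, w_7 = -5813, w_8 = -25012, w_9 = -107621.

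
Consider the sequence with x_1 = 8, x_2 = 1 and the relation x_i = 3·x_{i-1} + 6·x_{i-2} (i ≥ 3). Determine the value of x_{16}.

Iterate the recurrence:
x_3 = 51;  x_4 = 159;  x_5 = 783;  …;  x_{13} = 101773503;  x_{14} = 444980871;  x_{15} = 1945583631;  x_{16} = 8506636119.

8506636119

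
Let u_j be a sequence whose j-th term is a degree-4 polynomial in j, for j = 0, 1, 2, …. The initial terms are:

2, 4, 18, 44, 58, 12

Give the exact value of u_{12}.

-11062

1st diffs: 2, 14, 26, 14, -46.
2nd diffs: 12, 12, -12, -60.
3rd diffs: 0, -24, -48.
4th diffs: -24, -24 (constant).
Newton forward-difference form: u_j = 2 + 2·C(j,1) + 12·C(j,2) + (-24)·C(j,4).
At j = 12: j = 12, so u_{12} = 2 + 24 + 792 - 11880 = -11062.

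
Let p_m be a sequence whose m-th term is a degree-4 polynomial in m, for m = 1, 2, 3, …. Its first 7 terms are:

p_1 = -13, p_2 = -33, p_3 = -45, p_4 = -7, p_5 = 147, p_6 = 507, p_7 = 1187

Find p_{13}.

1st diffs: -20, -12, 38, 154, 360, 680.
2nd diffs: 8, 50, 116, 206, 320.
3rd diffs: 42, 66, 90, 114.
4th diffs: 24, 24, 24 (constant).
Newton forward-difference form: p_m = -13 + (-20)·C(m-1,1) + 8·C(m-1,2) + 42·C(m-1,3) + 24·C(m-1,4).
At m = 13: m-1 = 12, so p_{13} = -13 - 240 + 528 + 9240 + 11880 = 21395.

21395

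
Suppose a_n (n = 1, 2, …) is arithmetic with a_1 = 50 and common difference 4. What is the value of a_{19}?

a_n = 50 + (n - 1)·4.
a_{19} = 50 + 18·4 = 122.

122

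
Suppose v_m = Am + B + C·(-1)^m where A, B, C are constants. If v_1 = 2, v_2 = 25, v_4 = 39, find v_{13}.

Plug in m = 1, 2, 4: A + B - C = 2; 2A + B + C = 25; 4A + B + C = 39.
Subtracting the first from the second: A + 2C = 23.
Subtracting the second from the third: 2A = 14.
Solving: C = 8, A = 7, then B = 3.
Therefore v_{13} = 91 + 3 + 8·(-1) = 86.

86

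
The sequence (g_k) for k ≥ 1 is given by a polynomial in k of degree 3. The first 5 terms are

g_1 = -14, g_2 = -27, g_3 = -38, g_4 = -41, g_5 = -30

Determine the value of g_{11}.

1st diffs: -13, -11, -3, 11.
2nd diffs: 2, 8, 14.
3rd diffs: 6, 6 (constant).
So g_k = k^3 - 5k^2 - 5k - 5.
Evaluating at k = 11 gives g_{11} = 666.

666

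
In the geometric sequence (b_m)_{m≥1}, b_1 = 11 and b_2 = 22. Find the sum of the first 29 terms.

5905580021

Common ratio r = 2.
b_m = 11·2^(m-1).
S = 11·(2^29 - 1)/(2 - 1) = 11·(536870912 - 1)/(1) = 5905580021.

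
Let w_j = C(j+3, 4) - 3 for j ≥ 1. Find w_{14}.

C(17, 4) = 2380, so w_{14} = 2377.

2377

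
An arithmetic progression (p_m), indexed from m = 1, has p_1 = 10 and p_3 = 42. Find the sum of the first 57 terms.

Common difference d = (42 - 10) / (3 - 1) = 16.
p_m = 10 + (m - 1)·16.
p_{57} = 906; S = 57·(10 + 906)/2 = 26106.

26106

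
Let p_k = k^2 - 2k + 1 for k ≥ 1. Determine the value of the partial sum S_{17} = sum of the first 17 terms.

Over k = 1..17: Σk = 153, Σk² = 1785.
Total = (1)·1785 + (-2)·153 + (1)·17 = 1496.

1496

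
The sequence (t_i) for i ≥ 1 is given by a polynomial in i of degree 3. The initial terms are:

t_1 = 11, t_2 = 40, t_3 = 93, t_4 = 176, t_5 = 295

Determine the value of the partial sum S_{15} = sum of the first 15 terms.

1st diffs: 29, 53, 83, 119.
2nd diffs: 24, 30, 36.
3rd diffs: 6, 6 (constant).
Newton forward-difference form: t_i = 11 + 29·C(i-1,1) + 24·C(i-1,2) + 6·C(i-1,3).
Continuing: …, 456, 665, 928, 1251, …, t_{15} = 4785.
Summing i = 1..15 (15 terms) gives 22320.

22320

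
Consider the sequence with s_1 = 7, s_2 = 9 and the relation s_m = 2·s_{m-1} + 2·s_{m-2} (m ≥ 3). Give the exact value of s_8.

s_3 = 32, s_4 = 82, s_5 = 228, s_6 = 620, s_7 = 1696, s_8 = 4632.

4632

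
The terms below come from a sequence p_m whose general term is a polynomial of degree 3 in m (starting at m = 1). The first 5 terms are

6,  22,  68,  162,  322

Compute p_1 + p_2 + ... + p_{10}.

8160

1st diffs: 16, 46, 94, 160.
2nd diffs: 30, 48, 66.
3rd diffs: 18, 18 (constant).
So p_m = 3m^3 - 3m^2 + 4m + 2.
Continuing: …, 566, 912, 1378, 1982, …, p_{10} = 2742.
Summing m = 1..10 (10 terms) gives 8160.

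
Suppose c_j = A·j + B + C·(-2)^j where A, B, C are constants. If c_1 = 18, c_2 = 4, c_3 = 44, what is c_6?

-160

Write the equations: A + B - 2C = 18; 2A + B + 4C = 4; 3A + B - 8C = 44.
Subtracting the first from the second: A + 6C = -14.
Subtracting the second from the third: A - 12C = 40.
Solving: C = -3, A = 4, then B = 8.
Hence c_6 = 4·6 + 8 + (-3)·64 = -160.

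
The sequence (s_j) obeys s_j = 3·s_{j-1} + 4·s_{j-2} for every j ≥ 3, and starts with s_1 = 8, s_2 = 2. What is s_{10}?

Step forward from the initial values:
s_3 = 38, s_4 = 122, s_5 = 518, s_6 = 2042, s_7 = 8198, s_8 = 32762, s_9 = 131078, s_{10} = 524282.
(Characteristic roots are 4 and -1.)

524282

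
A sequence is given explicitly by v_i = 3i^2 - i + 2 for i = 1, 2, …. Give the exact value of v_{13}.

v_{13} = 3·13^2 - 1·13 + 2 = 496.

496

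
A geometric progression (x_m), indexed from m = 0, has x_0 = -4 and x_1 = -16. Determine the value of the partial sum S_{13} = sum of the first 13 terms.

Common ratio r = 4.
x_m = (-4)·4^(m-0).
S = (-4)·(4^13 - 1)/(4 - 1) = (-4)·(67108864 - 1)/(3) = -89478484.

-89478484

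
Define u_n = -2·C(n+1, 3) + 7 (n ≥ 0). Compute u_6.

C(7, 3) = 35, so u_6 = -63.

-63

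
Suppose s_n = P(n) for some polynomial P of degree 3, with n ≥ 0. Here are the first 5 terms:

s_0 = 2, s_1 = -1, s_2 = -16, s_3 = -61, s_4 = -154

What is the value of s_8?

-1366

1st diffs: -3, -15, -45, -93.
2nd diffs: -12, -30, -48.
3rd diffs: -18, -18 (constant).
So s_n = -3n^3 + 3n^2 - 3n + 2.
Evaluating at n = 8 gives s_8 = -1366.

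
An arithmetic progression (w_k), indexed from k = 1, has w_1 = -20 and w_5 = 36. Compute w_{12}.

Common difference d = (36 - (-20)) / (5 - 1) = 14.
w_k = -20 + (k - 1)·14.
w_{12} = -20 + 11·14 = 134.

134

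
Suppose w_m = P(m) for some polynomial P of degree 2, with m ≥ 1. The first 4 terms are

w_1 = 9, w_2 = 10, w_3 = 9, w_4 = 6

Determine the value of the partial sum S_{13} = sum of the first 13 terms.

1st diffs: 1, -1, -3.
2nd diffs: -2, -2 (constant).
Newton forward-difference form: w_m = 9 + 1·C(m-1,1) + (-2)·C(m-1,2).
Continuing: …, 1, -6, -15, -26, …, w_{13} = -111.
Summing m = 1..13 (13 terms) gives -377.

-377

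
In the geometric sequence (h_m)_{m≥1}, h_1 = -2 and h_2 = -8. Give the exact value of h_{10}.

Common ratio r = 4.
h_m = (-2)·4^(m-1).
h_{10} = (-2)·4^9 = -524288.

-524288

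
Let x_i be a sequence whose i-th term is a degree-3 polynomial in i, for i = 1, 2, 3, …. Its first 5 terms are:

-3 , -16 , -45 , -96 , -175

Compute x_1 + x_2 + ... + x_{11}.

-5368

1st diffs: -13, -29, -51, -79.
2nd diffs: -16, -22, -28.
3rd diffs: -6, -6 (constant).
So x_i = -i^3 - 2i^2.
Continuing: …, -288, -441, -640, -891, …, x_{11} = -1573.
Summing i = 1..11 (11 terms) gives -5368.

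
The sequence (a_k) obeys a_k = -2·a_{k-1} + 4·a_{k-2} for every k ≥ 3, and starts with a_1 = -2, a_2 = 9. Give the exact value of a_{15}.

a_3 = -26  a_4 = 88  a_5 = -280  …  a_{12} = 1045504  a_{13} = -3383296  a_{14} = 10948608  a_{15} = -35430400.

-35430400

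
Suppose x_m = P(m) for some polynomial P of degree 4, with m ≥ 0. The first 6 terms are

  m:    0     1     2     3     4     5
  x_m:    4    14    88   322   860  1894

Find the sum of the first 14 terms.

1st diffs: 10, 74, 234, 538, 1034.
2nd diffs: 64, 160, 304, 496.
3rd diffs: 96, 144, 192.
4th diffs: 48, 48 (constant).
So x_m = 2m^4 + 4m^3 + 6m^2 - 2m + 4.
Continuing: …, 3664, 6458, 10612, 16510, …, x_{13} = 66902.
Summing m = 0..13 (14 terms) gives 216454.

216454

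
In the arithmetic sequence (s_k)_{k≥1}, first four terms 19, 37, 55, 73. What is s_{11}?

199

Common difference d = 18.
s_k = 19 + (k - 1)·18.
s_{11} = 19 + 10·18 = 199.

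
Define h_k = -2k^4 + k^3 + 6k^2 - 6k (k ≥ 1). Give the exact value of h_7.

h_7 = -2·7^4 + 1·7^3 + 6·7^2 - 6·7 = -4207.

-4207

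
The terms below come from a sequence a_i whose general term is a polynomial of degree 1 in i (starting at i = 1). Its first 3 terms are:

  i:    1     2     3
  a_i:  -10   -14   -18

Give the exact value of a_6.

-30

1st diffs: -4, -4 (constant).
So a_i = -4i - 6.
Evaluating at i = 6 gives a_6 = -30.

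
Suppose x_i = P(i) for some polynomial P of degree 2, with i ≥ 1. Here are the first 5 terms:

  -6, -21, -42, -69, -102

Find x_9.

-294

1st diffs: -15, -21, -27, -33.
2nd diffs: -6, -6, -6 (constant).
Newton forward-difference form: x_i = -6 + (-15)·C(i-1,1) + (-6)·C(i-1,2).
At i = 9: i-1 = 8, so x_9 = -6 - 120 - 168 = -294.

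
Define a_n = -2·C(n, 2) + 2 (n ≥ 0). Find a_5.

C(5, 2) = 10, so a_5 = -18.

-18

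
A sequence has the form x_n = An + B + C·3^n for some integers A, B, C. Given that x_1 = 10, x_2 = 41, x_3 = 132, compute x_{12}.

Plug in n = 1, 2, 3: A + B + 3C = 10; 2A + B + 9C = 41; 3A + B + 27C = 132.
Subtracting the first from the second: A + 6C = 31.
Subtracting the second from the third: A + 18C = 91.
Solving: C = 5, A = 1, then B = -6.
Hence x_{12} = 1·12 + (-6) + 5·531441 = 2657211.

2657211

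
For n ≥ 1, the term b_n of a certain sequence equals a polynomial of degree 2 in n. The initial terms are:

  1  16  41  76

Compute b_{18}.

1st diffs: 15, 25, 35.
2nd diffs: 10, 10 (constant).
Newton forward-difference form: b_n = 1 + 15·C(n-1,1) + 10·C(n-1,2).
At n = 18: n-1 = 17, so b_{18} = 1 + 255 + 1360 = 1616.

1616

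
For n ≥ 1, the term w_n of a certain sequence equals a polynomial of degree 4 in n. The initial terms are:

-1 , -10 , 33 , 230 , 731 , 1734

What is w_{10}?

1st diffs: -9, 43, 197, 501, 1003.
2nd diffs: 52, 154, 304, 502.
3rd diffs: 102, 150, 198.
4th diffs: 48, 48 (constant).
So w_n = 2n^4 - 3n^3 - 6n^2 + 6.
Evaluating at n = 10 gives w_{10} = 16406.

16406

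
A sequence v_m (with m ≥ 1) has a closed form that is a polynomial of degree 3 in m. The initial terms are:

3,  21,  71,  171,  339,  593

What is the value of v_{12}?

1st diffs: 18, 50, 100, 168, 254.
2nd diffs: 32, 50, 68, 86.
3rd diffs: 18, 18, 18 (constant).
Newton forward-difference form: v_m = 3 + 18·C(m-1,1) + 32·C(m-1,2) + 18·C(m-1,3).
At m = 12: m-1 = 11, so v_{12} = 3 + 198 + 1760 + 2970 = 4931.

4931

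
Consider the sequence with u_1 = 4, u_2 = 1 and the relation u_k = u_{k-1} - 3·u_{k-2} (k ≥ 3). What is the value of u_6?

Step forward from the initial values:
u_3 = -11, u_4 = -14, u_5 = 19, u_6 = 61.

61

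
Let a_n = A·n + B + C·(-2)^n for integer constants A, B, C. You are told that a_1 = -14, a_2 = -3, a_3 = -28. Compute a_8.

495

Plug in n = 1, 2, 3: A + B - 2C = -14; 2A + B + 4C = -3; 3A + B - 8C = -28.
Subtracting the first from the second: A + 6C = 11.
Subtracting the second from the third: A - 12C = -25.
Solving: C = 2, A = -1, then B = -9.
Hence a_8 = -1·8 + (-9) + 2·256 = 495.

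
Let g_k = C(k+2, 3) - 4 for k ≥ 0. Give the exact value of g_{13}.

451

C(15, 3) = 455, so g_{13} = 451.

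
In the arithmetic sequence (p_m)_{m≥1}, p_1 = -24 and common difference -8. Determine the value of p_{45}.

p_m = -24 + (m - 1)·(-8).
p_{45} = -24 + 44·(-8) = -376.

-376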